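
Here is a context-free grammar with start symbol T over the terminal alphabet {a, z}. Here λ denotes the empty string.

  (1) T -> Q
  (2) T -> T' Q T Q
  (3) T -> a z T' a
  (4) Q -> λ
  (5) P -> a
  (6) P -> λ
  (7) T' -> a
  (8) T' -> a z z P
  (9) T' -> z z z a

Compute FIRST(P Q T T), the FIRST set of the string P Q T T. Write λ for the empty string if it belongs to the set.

{λ, a, z}

FIRST(Q) = {λ}
FIRST(P) = {λ, a}
FIRST(T') = {a, z}
FIRST(T) = {λ, a, z}  (via Q, T' Q T Q)
FIRST(P Q T T): take FIRST of each symbol in turn, carrying on past any symbol whose FIRST contains λ; result {λ, a, z}.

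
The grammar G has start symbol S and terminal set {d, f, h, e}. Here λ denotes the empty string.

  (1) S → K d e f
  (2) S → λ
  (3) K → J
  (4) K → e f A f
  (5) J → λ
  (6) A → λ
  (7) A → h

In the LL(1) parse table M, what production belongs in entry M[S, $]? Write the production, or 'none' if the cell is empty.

S → λ

FIRST(J): from J→λ we get {λ}. So FIRST(J) = {λ}.
FIRST(A): from A→λ we get {λ}; from A→h we get {h}. So FIRST(A) = {λ, h}.
FIRST(K): from K→J we get {λ}; from K→e f A f we get {e}. So FIRST(K) = {λ, e}.
FIRST(S): from S→K d e f we get {d, e}; from S→λ we get {λ}. So FIRST(S) = {λ, d, e}.
FOLLOW(S) includes $ since S is the start symbol.
FOLLOW(S): S appears on no right-hand side. Thus FOLLOW(S) = {$}.
For S → K d e f: FIRST(K d e f) = {d, e}, so it goes in M[S, t] for t ∈ {d, e}.
For S → λ: FIRST(λ) = {λ}, so it goes in M[S, t] for t ∈ {}; since λ ∈ FIRST, also for every t ∈ FOLLOW(S) = {$}.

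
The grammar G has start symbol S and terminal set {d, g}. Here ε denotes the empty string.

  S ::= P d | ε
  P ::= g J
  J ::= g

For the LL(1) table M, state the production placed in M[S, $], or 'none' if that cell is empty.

FIRST(P): from P::=g J we get {g}. So FIRST(P) = {g}.
FIRST(J): from J::=g we get {g}. So FIRST(J) = {g}.
FIRST(S): from S::=P d we get {g}; from S::=ε we get {ε}. So FIRST(S) = {ε, g}.
FOLLOW(S) includes $ since S is the start symbol.
FOLLOW(S): S appears on no right-hand side. Thus FOLLOW(S) = {$}.
For S ::= P d: FIRST(P d) = {g}, so it goes in M[S, t] for t ∈ {g}.
For S ::= ε: FIRST(ε) = {ε}, so it goes in M[S, t] for t ∈ {}; since ε ∈ FIRST, also for every t ∈ FOLLOW(S) = {$}.

S ::= ε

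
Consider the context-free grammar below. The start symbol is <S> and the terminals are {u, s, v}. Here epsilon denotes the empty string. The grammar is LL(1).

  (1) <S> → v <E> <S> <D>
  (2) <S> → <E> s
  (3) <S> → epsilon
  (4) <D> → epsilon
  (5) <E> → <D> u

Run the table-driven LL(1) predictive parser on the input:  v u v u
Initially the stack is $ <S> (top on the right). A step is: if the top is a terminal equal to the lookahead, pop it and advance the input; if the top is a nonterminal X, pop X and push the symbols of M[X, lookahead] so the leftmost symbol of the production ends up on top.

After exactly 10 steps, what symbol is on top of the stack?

<S>

      Stack                Input      Action
   1  $ <S>                v u v u $  expand <S> → v <E> <S> <D>
   2  $ <D> <S> <E> v      v u v u $  match v
   3  $ <D> <S> <E>        u v u $    expand <E> → <D> u
   4  $ <D> <S> u <D>      u v u $    expand <D> → epsilon
   5  $ <D> <S> u          u v u $    match u
   6  $ <D> <S>            v u $      expand <S> → v <E> <S> <D>
   7  $ <D> <D> <S> <E> v  v u $      match v
   8  $ <D> <D> <S> <E>    u $        expand <E> → <D> u
   9  $ <D> <D> <S> u <D>  u $        expand <D> → epsilon
  10  $ <D> <D> <S> u      u $        match u
Stack after step 10: $ <D> <D> <S> (top = <S>).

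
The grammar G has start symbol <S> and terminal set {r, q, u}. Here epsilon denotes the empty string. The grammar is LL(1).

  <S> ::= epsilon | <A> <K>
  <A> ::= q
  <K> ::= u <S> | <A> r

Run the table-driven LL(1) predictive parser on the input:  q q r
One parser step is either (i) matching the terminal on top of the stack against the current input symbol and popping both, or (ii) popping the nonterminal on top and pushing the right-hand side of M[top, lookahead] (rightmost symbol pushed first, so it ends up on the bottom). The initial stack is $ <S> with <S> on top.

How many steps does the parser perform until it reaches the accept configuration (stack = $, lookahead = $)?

7

     Stack      Input    Action
  1  $ <S>      q q r $  expand <S> ::= <A> <K>
  2  $ <K> <A>  q q r $  expand <A> ::= q
  3  $ <K> q    q q r $  match q
  4  $ <K>      q r $    expand <K> ::= <A> r
  5  $ r <A>    q r $    expand <A> ::= q
  6  $ r q      q r $    match q
  7  $ r        r $      match r
Accept reached after 7 steps.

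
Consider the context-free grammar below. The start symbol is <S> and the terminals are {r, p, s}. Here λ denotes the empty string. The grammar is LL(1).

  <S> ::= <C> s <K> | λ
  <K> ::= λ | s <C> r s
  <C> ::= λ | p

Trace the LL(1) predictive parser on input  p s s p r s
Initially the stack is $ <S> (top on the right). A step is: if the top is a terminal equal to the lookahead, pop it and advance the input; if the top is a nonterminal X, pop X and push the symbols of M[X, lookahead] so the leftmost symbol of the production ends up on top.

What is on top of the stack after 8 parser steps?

r

     Stack        Input          Action
  1  $ <S>        p s s p r s $  expand <S> ::= <C> s <K>
  2  $ <K> s <C>  p s s p r s $  expand <C> ::= p
  3  $ <K> s p    p s s p r s $  match p
  4  $ <K> s      s s p r s $    match s
  5  $ <K>        s p r s $      expand <K> ::= s <C> r s
  6  $ s r <C> s  s p r s $      match s
  7  $ s r <C>    p r s $        expand <C> ::= p
  8  $ s r p      p r s $        match p
Stack after step 8: $ s r (top = r).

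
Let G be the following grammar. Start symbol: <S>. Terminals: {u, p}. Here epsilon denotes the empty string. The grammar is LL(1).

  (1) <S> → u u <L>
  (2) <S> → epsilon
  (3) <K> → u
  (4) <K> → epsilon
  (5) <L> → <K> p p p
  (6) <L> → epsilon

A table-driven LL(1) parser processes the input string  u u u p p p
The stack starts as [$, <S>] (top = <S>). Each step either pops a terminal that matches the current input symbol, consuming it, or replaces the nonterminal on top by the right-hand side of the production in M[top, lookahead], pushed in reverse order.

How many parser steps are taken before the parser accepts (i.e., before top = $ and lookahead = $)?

     Stack        Input          Action
  1  $ <S>        u u u p p p $  expand <S> → u u <L>
  2  $ <L> u u    u u u p p p $  match u
  3  $ <L> u      u u p p p $    match u
  4  $ <L>        u p p p $      expand <L> → <K> p p p
  5  $ p p p <K>  u p p p $      expand <K> → u
  6  $ p p p u    u p p p $      match u
  7  $ p p p      p p p $        match p
  8  $ p p        p p $          match p
  9  $ p          p $            match p
Accept reached after 9 steps.

9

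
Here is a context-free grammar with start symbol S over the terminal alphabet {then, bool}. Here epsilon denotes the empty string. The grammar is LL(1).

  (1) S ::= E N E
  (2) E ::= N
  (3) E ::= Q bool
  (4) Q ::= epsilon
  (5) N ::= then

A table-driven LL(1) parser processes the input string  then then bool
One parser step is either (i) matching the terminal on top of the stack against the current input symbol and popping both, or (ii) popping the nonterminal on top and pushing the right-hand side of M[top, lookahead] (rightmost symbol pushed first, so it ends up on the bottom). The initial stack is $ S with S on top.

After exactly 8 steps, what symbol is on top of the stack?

bool

step 1: stack=$ S  input=then then bool $  — expand S ::= E N E
step 2: stack=$ E N E  input=then then bool $  — expand E ::= N
step 3: stack=$ E N N  input=then then bool $  — expand N ::= then
step 4: stack=$ E N then  input=then then bool $  — match then
step 5: stack=$ E N  input=then bool $  — expand N ::= then
step 6: stack=$ E then  input=then bool $  — match then
step 7: stack=$ E  input=bool $  — expand E ::= Q bool
step 8: stack=$ bool Q  input=bool $  — expand Q ::= epsilon
Stack after step 8: $ bool (top = bool).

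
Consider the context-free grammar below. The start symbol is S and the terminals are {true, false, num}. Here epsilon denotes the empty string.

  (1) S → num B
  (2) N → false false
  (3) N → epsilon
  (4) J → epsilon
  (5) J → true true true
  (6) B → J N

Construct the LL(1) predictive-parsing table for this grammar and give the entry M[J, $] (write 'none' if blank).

J → epsilon

FIRST(S) = {num}
FIRST(N) = {epsilon, false}
FIRST(J) = {epsilon, true}
FIRST(B) = {epsilon, false, true}  (via J N)
FOLLOW(S) includes $ since S is the start symbol.
FOLLOW(B): in S→num B, the suffix after B is empty, so FOLLOW(B) ⊇ FOLLOW(S) = {$}. Thus FOLLOW(B) = {$}.
FOLLOW(J): in B→J N, J is followed by N with FIRST {epsilon, false}; in B→J N, the suffix after J is nullable, so FOLLOW(J) ⊇ FOLLOW(B) = {$}. Thus FOLLOW(J) = {$, false}.
For J → epsilon: FIRST(epsilon) = {epsilon}, so it goes in M[J, t] for t ∈ {}; since epsilon ∈ FIRST, also for every t ∈ FOLLOW(J) = {$, false}.
For J → true true true: FIRST(true true true) = {true}, so it goes in M[J, t] for t ∈ {true}.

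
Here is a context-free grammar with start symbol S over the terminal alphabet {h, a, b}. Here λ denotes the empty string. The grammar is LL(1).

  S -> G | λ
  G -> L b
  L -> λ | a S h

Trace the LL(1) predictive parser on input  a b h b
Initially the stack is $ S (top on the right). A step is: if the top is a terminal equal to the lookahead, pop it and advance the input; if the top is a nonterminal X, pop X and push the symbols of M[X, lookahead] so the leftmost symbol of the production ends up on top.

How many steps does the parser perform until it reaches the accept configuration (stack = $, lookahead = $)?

10

      Stack      Input      Action
   1  $ S        a b h b $  expand S -> G
   2  $ G        a b h b $  expand G -> L b
   3  $ b L      a b h b $  expand L -> a S h
   4  $ b h S a  a b h b $  match a
   5  $ b h S    b h b $    expand S -> G
   6  $ b h G    b h b $    expand G -> L b
   7  $ b h b L  b h b $    expand L -> λ
   8  $ b h b    b h b $    match b
   9  $ b h      h b $      match h
  10  $ b        b $        match b
Accept reached after 10 steps.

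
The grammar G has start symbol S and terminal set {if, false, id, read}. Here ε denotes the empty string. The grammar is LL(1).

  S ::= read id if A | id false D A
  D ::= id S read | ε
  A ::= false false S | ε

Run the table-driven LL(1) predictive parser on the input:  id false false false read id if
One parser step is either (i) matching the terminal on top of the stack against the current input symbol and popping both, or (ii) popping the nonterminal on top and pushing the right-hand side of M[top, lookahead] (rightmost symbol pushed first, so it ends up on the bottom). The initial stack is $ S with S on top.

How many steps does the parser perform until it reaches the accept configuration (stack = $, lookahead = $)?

step 1: stack=$ S  input=id false false false read id if $  — expand S ::= id false D A
step 2: stack=$ A D false id  input=id false false false read id if $  — match id
step 3: stack=$ A D false  input=false false false read id if $  — match false
step 4: stack=$ A D  input=false false read id if $  — expand D ::= ε
step 5: stack=$ A  input=false false read id if $  — expand A ::= false false S
step 6: stack=$ S false false  input=false false read id if $  — match false
step 7: stack=$ S false  input=false read id if $  — match false
step 8: stack=$ S  input=read id if $  — expand S ::= read id if A
step 9: stack=$ A if id read  input=read id if $  — match read
step 10: stack=$ A if id  input=id if $  — match id
step 11: stack=$ A if  input=if $  — match if
step 12: stack=$ A  input=$  — expand A ::= ε
Accept reached after 12 steps.

12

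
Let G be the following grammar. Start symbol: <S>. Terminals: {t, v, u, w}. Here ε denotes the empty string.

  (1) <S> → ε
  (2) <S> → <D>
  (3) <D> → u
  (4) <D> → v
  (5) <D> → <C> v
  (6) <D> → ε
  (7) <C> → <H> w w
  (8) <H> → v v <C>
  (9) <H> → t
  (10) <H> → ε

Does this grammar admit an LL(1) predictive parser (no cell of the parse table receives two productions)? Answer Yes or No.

No

FIRST(<S>) = {ε, t, u, v, w}
FIRST(<D>) = {ε, t, u, v, w}
FIRST(<C>) = {t, v, w}
FIRST(<H>) = {ε, t, v}
FOLLOW(<S>) = {$}
FOLLOW(<D>) = {$}
FOLLOW(<C>) = {v, w}
FOLLOW(<H>) = {w}
Cell M[<D>, v] receives both <D> → v and <D> → <C> v — the grammar is not LL(1).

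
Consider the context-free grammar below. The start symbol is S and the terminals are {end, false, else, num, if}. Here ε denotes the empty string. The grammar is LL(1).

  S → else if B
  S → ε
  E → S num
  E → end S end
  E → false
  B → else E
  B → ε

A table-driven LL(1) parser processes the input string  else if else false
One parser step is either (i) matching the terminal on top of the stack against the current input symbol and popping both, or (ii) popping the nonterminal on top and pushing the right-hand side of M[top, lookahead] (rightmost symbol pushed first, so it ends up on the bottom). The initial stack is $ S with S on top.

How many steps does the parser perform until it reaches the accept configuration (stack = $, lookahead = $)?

step 1: stack=$ S  input=else if else false $  — expand S → else if B
step 2: stack=$ B if else  input=else if else false $  — match else
step 3: stack=$ B if  input=if else false $  — match if
step 4: stack=$ B  input=else false $  — expand B → else E
step 5: stack=$ E else  input=else false $  — match else
step 6: stack=$ E  input=false $  — expand E → false
step 7: stack=$ false  input=false $  — match false
Accept reached after 7 steps.

7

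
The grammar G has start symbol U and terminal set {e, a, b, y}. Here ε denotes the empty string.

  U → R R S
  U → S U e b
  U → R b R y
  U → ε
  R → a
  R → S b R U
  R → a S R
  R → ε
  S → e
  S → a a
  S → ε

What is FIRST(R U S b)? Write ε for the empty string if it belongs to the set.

{a, b, e}

FIRST(S) = {ε, a, e}
FIRST(R) = {ε, a, b, e}  (via S b R U)
FIRST(U) = {ε, a, b, e}  (via R R S, S U e b, R b R y)
FIRST(R U S b): take FIRST of each symbol in turn, carrying on past any symbol whose FIRST contains ε; result {a, b, e}.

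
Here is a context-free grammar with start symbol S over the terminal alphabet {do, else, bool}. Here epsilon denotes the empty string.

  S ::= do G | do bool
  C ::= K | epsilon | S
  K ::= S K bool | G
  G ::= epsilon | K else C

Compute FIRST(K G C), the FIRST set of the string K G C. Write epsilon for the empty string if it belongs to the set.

{epsilon, do, else}

FIRST(S) = {do}
FIRST(C) = {epsilon, do, else}  (via K, S)
FIRST(K) = {epsilon, do, else}  (via S K bool, G)
FIRST(G) = {epsilon, do, else}  (via K else C)
FIRST(K G C): take FIRST of each symbol in turn, carrying on past any symbol whose FIRST contains epsilon; result {epsilon, do, else}.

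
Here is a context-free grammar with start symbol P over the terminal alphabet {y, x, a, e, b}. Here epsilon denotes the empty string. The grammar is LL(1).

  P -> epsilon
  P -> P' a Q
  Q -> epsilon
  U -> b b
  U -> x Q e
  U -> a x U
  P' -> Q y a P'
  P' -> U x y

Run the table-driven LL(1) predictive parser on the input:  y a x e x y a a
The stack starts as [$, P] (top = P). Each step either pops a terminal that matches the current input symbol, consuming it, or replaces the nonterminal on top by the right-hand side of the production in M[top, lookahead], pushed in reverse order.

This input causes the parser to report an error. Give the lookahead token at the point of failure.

a

step 1: stack=$ P  input=y a x e x y a a $  — expand P -> P' a Q
step 2: stack=$ Q a P'  input=y a x e x y a a $  — expand P' -> Q y a P'
step 3: stack=$ Q a P' a y Q  input=y a x e x y a a $  — expand Q -> epsilon
step 4: stack=$ Q a P' a y  input=y a x e x y a a $  — match y
step 5: stack=$ Q a P' a  input=a x e x y a a $  — match a
step 6: stack=$ Q a P'  input=x e x y a a $  — expand P' -> U x y
step 7: stack=$ Q a y x U  input=x e x y a a $  — expand U -> x Q e
step 8: stack=$ Q a y x e Q x  input=x e x y a a $  — match x
step 9: stack=$ Q a y x e Q  input=e x y a a $  — expand Q -> epsilon
step 10: stack=$ Q a y x e  input=e x y a a $  — match e
step 11: stack=$ Q a y x  input=x y a a $  — match x
step 12: stack=$ Q a y  input=y a a $  — match y
step 13: stack=$ Q a  input=a a $  — match a
step 14: stack=$ Q  input=a $  — error: M[Q, a] is empty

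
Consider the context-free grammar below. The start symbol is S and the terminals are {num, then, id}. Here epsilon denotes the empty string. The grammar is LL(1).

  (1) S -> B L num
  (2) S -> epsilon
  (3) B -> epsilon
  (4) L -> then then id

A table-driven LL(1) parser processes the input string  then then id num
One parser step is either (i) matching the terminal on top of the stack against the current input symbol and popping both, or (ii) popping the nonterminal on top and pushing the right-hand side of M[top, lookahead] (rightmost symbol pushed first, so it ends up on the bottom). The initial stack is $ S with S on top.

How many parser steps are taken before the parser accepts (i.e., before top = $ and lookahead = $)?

     Stack               Input               Action
  1  $ S                 then then id num $  expand S -> B L num
  2  $ num L B           then then id num $  expand B -> epsilon
  3  $ num L             then then id num $  expand L -> then then id
  4  $ num id then then  then then id num $  match then
  5  $ num id then       then id num $       match then
  6  $ num id            id num $            match id
  7  $ num               num $               match num
Accept reached after 7 steps.

7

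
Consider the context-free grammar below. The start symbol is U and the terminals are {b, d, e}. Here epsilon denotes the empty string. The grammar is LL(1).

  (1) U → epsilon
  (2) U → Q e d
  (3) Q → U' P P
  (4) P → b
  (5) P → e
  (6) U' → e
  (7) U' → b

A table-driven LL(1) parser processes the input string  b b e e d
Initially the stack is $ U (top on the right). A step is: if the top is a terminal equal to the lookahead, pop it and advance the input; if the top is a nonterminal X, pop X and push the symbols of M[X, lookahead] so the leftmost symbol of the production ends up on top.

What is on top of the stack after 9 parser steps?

     Stack         Input        Action
  1  $ U           b b e e d $  expand U → Q e d
  2  $ d e Q       b b e e d $  expand Q → U' P P
  3  $ d e P P U'  b b e e d $  expand U' → b
  4  $ d e P P b   b b e e d $  match b
  5  $ d e P P     b e e d $    expand P → b
  6  $ d e P b     b e e d $    match b
  7  $ d e P       e e d $      expand P → e
  8  $ d e e       e e d $      match e
  9  $ d e         e d $        match e
Stack after step 9: $ d (top = d).

d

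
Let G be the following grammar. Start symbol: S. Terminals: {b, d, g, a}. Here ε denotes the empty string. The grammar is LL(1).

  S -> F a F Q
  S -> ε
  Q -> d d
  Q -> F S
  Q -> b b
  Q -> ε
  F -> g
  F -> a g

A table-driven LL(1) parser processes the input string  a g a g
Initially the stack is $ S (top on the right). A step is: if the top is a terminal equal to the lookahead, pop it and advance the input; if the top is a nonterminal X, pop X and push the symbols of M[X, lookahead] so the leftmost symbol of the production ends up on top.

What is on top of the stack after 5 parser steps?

step 1: stack=$ S  input=a g a g $  — expand S -> F a F Q
step 2: stack=$ Q F a F  input=a g a g $  — expand F -> a g
step 3: stack=$ Q F a g a  input=a g a g $  — match a
step 4: stack=$ Q F a g  input=g a g $  — match g
step 5: stack=$ Q F a  input=a g $  — match a
Stack after step 5: $ Q F (top = F).

F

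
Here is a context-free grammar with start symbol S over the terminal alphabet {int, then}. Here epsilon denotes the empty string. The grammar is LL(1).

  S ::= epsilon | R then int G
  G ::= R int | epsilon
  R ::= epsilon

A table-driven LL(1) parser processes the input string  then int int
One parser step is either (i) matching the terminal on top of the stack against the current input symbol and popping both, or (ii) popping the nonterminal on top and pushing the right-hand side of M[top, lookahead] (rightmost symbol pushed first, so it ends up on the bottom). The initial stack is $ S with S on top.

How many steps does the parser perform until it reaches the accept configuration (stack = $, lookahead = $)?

step 1: stack=$ S  input=then int int $  — expand S ::= R then int G
step 2: stack=$ G int then R  input=then int int $  — expand R ::= epsilon
step 3: stack=$ G int then  input=then int int $  — match then
step 4: stack=$ G int  input=int int $  — match int
step 5: stack=$ G  input=int $  — expand G ::= R int
step 6: stack=$ int R  input=int $  — expand R ::= epsilon
step 7: stack=$ int  input=int $  — match int
Accept reached after 7 steps.

7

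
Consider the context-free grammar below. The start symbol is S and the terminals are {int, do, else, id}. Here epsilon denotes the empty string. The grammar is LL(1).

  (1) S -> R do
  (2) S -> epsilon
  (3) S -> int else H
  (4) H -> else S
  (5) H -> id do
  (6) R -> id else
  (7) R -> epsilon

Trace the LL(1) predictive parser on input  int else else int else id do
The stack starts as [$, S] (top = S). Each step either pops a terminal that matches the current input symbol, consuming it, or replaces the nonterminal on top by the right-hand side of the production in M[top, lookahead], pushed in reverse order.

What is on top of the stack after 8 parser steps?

H

     Stack         Input                           Action
  1  $ S           int else else int else id do $  expand S -> int else H
  2  $ H else int  int else else int else id do $  match int
  3  $ H else      else else int else id do $      match else
  4  $ H           else int else id do $           expand H -> else S
  5  $ S else      else int else id do $           match else
  6  $ S           int else id do $                expand S -> int else H
  7  $ H else int  int else id do $                match int
  8  $ H else      else id do $                    match else
Stack after step 8: $ H (top = H).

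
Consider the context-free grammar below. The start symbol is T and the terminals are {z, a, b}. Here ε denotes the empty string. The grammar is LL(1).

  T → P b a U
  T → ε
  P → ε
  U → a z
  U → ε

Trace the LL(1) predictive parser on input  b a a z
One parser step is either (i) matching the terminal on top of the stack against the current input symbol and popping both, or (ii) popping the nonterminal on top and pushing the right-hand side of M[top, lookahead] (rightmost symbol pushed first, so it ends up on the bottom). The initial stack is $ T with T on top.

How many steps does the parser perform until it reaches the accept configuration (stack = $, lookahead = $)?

     Stack      Input      Action
  1  $ T        b a a z $  expand T → P b a U
  2  $ U a b P  b a a z $  expand P → ε
  3  $ U a b    b a a z $  match b
  4  $ U a      a a z $    match a
  5  $ U        a z $      expand U → a z
  6  $ z a      a z $      match a
  7  $ z        z $        match z
Accept reached after 7 steps.

7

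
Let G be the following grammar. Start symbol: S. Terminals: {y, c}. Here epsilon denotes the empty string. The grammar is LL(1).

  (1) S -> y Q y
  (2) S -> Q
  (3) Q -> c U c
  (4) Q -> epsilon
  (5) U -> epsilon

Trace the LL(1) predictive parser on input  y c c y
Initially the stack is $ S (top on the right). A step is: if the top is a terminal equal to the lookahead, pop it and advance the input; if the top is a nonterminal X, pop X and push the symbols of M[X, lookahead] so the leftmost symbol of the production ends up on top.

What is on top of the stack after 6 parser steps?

step 1: stack=$ S  input=y c c y $  — expand S -> y Q y
step 2: stack=$ y Q y  input=y c c y $  — match y
step 3: stack=$ y Q  input=c c y $  — expand Q -> c U c
step 4: stack=$ y c U c  input=c c y $  — match c
step 5: stack=$ y c U  input=c y $  — expand U -> epsilon
step 6: stack=$ y c  input=c y $  — match c
Stack after step 6: $ y (top = y).

y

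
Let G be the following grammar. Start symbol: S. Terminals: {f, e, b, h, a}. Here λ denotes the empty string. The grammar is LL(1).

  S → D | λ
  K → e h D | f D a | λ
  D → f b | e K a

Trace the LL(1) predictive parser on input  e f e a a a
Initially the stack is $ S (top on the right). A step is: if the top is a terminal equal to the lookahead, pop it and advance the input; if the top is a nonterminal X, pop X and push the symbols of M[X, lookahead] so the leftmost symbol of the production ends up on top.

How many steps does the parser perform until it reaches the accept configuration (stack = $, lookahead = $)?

11

step 1: stack=$ S  input=e f e a a a $  — expand S → D
step 2: stack=$ D  input=e f e a a a $  — expand D → e K a
step 3: stack=$ a K e  input=e f e a a a $  — match e
step 4: stack=$ a K  input=f e a a a $  — expand K → f D a
step 5: stack=$ a a D f  input=f e a a a $  — match f
step 6: stack=$ a a D  input=e a a a $  — expand D → e K a
step 7: stack=$ a a a K e  input=e a a a $  — match e
step 8: stack=$ a a a K  input=a a a $  — expand K → λ
step 9: stack=$ a a a  input=a a a $  — match a
step 10: stack=$ a a  input=a a $  — match a
step 11: stack=$ a  input=a $  — match a
Accept reached after 11 steps.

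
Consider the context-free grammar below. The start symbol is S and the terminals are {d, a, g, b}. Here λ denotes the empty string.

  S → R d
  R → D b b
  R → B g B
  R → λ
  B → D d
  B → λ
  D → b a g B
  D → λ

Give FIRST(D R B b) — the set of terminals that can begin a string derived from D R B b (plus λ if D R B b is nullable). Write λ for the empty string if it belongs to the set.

FIRST(D) = {λ, b}
FIRST(B) = {λ, b, d}  (via D d)
FIRST(R) = {λ, b, d, g}  (via D b b, B g B)
FIRST(S) = {b, d, g}  (via R d)
FIRST(D R B b): take FIRST of each symbol in turn, carrying on past any symbol whose FIRST contains λ; result {b, d, g}.

{b, d, g}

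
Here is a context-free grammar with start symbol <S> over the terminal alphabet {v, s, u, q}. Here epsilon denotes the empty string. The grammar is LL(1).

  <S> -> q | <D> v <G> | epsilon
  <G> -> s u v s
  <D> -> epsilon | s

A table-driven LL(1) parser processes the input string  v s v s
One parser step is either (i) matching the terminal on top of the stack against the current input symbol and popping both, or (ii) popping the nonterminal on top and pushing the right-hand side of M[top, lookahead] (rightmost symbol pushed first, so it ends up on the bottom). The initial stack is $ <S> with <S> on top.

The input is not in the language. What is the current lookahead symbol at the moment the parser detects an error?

v

step 1: stack=$ <S>  input=v s v s $  — expand <S> -> <D> v <G>
step 2: stack=$ <G> v <D>  input=v s v s $  — expand <D> -> epsilon
step 3: stack=$ <G> v  input=v s v s $  — match v
step 4: stack=$ <G>  input=s v s $  — expand <G> -> s u v s
step 5: stack=$ s v u s  input=s v s $  — match s
step 6: stack=$ s v u  input=v s $  — error: top is terminal u but lookahead is v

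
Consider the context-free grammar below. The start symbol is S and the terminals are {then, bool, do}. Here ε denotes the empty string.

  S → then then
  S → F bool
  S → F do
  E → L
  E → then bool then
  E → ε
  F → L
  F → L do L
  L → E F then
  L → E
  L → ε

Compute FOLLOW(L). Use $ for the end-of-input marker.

{bool, do, then}

FIRST(S): from S→then then we get {then}; from S→F bool we get {bool, do, then}; from S→F do we get {do, then}. So FIRST(S) = {bool, do, then}.
FIRST(E): from E→L we get {ε, do, then}; from E→then bool then we get {then}; from E→ε we get {ε}. So FIRST(E) = {ε, do, then}.
FIRST(F): from F→L we get {ε, do, then}; from F→L do L we get {do, then}. So FIRST(F) = {ε, do, then}.
FIRST(L): from L→E F then we get {do, then}; from L→E we get {ε, do, then}; from L→ε we get {ε}. So FIRST(L) = {ε, do, then}.
FOLLOW(S) includes $ since S is the start symbol.
FOLLOW(S): S appears on no right-hand side. Thus FOLLOW(S) = {$}.
FOLLOW(F): in S→F bool, F is followed by bool with FIRST {bool}; in S→F do, F is followed by do with FIRST {do}; in L→E F then, F is followed by then with FIRST {then}. Thus FOLLOW(F) = {bool, do, then}.
FOLLOW(E): in L→E F then, E is followed by F then with FIRST {do, then}; in L→E, the suffix after E is empty, so FOLLOW(E) ⊇ FOLLOW(L) = {bool, do, then}. Thus FOLLOW(E) = {bool, do, then}.
FOLLOW(L): in E→L, the suffix after L is empty, so FOLLOW(L) ⊇ FOLLOW(E) = {bool, do, then}; in F→L, the suffix after L is empty, so FOLLOW(L) ⊇ FOLLOW(F) = {bool, do, then}; in F→L do L (occurrence 1), L is followed by do L with FIRST {do}; in F→L do L (occurrence 2), the suffix after L is empty, so FOLLOW(L) ⊇ FOLLOW(F) = {bool, do, then}. Thus FOLLOW(L) = {bool, do, then}.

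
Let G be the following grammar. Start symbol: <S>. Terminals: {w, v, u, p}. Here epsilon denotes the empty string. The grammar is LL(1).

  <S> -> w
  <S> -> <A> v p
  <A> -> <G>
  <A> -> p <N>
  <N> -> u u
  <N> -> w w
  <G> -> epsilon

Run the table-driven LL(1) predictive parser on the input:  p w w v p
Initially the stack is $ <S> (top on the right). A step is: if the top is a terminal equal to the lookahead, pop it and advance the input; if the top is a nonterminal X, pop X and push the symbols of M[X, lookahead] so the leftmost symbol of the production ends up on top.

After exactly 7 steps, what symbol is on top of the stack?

step 1: stack=$ <S>  input=p w w v p $  — expand <S> -> <A> v p
step 2: stack=$ p v <A>  input=p w w v p $  — expand <A> -> p <N>
step 3: stack=$ p v <N> p  input=p w w v p $  — match p
step 4: stack=$ p v <N>  input=w w v p $  — expand <N> -> w w
step 5: stack=$ p v w w  input=w w v p $  — match w
step 6: stack=$ p v w  input=w v p $  — match w
step 7: stack=$ p v  input=v p $  — match v
Stack after step 7: $ p (top = p).

p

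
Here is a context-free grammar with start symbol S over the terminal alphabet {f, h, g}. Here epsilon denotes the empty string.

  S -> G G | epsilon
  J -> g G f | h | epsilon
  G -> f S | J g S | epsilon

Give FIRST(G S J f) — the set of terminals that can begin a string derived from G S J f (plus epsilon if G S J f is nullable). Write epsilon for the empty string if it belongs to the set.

FIRST(J) = {epsilon, g, h}
FIRST(G) = {epsilon, f, g, h}  (via J g S)
FIRST(S) = {epsilon, f, g, h}  (via G G)
FIRST(G S J f): take FIRST of each symbol in turn, carrying on past any symbol whose FIRST contains epsilon; result {f, g, h}.

{f, g, h}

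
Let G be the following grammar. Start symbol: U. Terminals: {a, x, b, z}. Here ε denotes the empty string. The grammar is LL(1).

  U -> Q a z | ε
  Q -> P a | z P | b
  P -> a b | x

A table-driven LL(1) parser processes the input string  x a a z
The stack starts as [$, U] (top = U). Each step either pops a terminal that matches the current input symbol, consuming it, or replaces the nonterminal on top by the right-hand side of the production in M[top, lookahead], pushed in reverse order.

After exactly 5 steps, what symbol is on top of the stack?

     Stack      Input      Action
  1  $ U        x a a z $  expand U -> Q a z
  2  $ z a Q    x a a z $  expand Q -> P a
  3  $ z a a P  x a a z $  expand P -> x
  4  $ z a a x  x a a z $  match x
  5  $ z a a    a a z $    match a
Stack after step 5: $ z a (top = a).

a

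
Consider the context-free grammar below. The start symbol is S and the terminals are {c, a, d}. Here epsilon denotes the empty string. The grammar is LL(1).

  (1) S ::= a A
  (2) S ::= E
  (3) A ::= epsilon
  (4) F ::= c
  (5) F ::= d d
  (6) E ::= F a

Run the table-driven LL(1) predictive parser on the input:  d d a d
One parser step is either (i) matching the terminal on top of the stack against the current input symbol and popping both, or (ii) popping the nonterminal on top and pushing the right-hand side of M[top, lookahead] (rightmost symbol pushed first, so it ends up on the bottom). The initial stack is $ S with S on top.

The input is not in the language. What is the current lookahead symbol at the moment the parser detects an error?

d

step 1: stack=$ S  input=d d a d $  — expand S ::= E
step 2: stack=$ E  input=d d a d $  — expand E ::= F a
step 3: stack=$ a F  input=d d a d $  — expand F ::= d d
step 4: stack=$ a d d  input=d d a d $  — match d
step 5: stack=$ a d  input=d a d $  — match d
step 6: stack=$ a  input=a d $  — match a
step 7: stack=$  input=d $  — error: stack empty but input remains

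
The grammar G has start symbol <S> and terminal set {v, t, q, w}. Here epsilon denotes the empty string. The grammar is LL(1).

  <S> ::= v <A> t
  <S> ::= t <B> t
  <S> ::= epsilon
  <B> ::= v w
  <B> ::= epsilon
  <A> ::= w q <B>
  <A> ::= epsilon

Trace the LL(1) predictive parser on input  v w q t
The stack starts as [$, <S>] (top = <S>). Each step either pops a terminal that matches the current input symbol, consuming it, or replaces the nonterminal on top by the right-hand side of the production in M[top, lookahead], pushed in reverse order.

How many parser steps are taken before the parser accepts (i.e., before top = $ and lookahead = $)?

7

     Stack        Input      Action
  1  $ <S>        v w q t $  expand <S> ::= v <A> t
  2  $ t <A> v    v w q t $  match v
  3  $ t <A>      w q t $    expand <A> ::= w q <B>
  4  $ t <B> q w  w q t $    match w
  5  $ t <B> q    q t $      match q
  6  $ t <B>      t $        expand <B> ::= epsilon
  7  $ t          t $        match t
Accept reached after 7 steps.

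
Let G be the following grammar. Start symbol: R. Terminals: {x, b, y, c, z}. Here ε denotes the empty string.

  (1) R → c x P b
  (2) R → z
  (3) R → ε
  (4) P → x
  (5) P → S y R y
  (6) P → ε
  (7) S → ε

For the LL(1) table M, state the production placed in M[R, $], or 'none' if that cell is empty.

FIRST(R): from R→c x P b we get {c}; from R→z we get {z}; from R→ε we get {ε}. So FIRST(R) = {ε, c, z}.
FIRST(S): from S→ε we get {ε}. So FIRST(S) = {ε}.
FIRST(P): from P→x we get {x}; from P→S y R y we get {y}; from P→ε we get {ε}. So FIRST(P) = {ε, x, y}.
FOLLOW(R) includes $ since R is the start symbol.
FOLLOW(R): in P→S y R y, R is followed by y with FIRST {y}. Thus FOLLOW(R) = {$, y}.
For R → c x P b: FIRST(c x P b) = {c}, so it goes in M[R, t] for t ∈ {c}.
For R → z: FIRST(z) = {z}, so it goes in M[R, t] for t ∈ {z}.
For R → ε: FIRST(ε) = {ε}, so it goes in M[R, t] for t ∈ {}; since ε ∈ FIRST, also for every t ∈ FOLLOW(R) = {$, y}.

R → ε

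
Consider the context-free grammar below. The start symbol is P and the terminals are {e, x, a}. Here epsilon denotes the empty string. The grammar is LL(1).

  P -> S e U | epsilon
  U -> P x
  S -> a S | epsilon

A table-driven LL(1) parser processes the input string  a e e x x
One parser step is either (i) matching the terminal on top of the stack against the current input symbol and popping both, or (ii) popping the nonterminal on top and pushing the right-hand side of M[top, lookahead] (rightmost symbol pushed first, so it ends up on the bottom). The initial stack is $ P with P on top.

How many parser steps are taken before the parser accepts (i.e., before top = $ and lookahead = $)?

step 1: stack=$ P  input=a e e x x $  — expand P -> S e U
step 2: stack=$ U e S  input=a e e x x $  — expand S -> a S
step 3: stack=$ U e S a  input=a e e x x $  — match a
step 4: stack=$ U e S  input=e e x x $  — expand S -> epsilon
step 5: stack=$ U e  input=e e x x $  — match e
step 6: stack=$ U  input=e x x $  — expand U -> P x
step 7: stack=$ x P  input=e x x $  — expand P -> S e U
step 8: stack=$ x U e S  input=e x x $  — expand S -> epsilon
step 9: stack=$ x U e  input=e x x $  — match e
step 10: stack=$ x U  input=x x $  — expand U -> P x
step 11: stack=$ x x P  input=x x $  — expand P -> epsilon
step 12: stack=$ x x  input=x x $  — match x
step 13: stack=$ x  input=x $  — match x
Accept reached after 13 steps.

13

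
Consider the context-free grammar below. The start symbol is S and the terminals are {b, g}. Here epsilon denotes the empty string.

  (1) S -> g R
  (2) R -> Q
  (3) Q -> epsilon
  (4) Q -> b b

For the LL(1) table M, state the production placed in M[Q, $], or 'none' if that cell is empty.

FIRST(S): from S->g R we get {g}. So FIRST(S) = {g}.
FIRST(Q): from Q->epsilon we get {epsilon}; from Q->b b we get {b}. So FIRST(Q) = {epsilon, b}.
FIRST(R): from R->Q we get {epsilon, b}. So FIRST(R) = {epsilon, b}.
FOLLOW(S) includes $ since S is the start symbol.
FOLLOW(R): in S->g R, the suffix after R is empty, so FOLLOW(R) ⊇ FOLLOW(S) = {$}. Thus FOLLOW(R) = {$}.
FOLLOW(Q): in R->Q, the suffix after Q is empty, so FOLLOW(Q) ⊇ FOLLOW(R) = {$}. Thus FOLLOW(Q) = {$}.
For Q -> epsilon: FIRST(epsilon) = {epsilon}, so it goes in M[Q, t] for t ∈ {}; since epsilon ∈ FIRST, also for every t ∈ FOLLOW(Q) = {$}.
For Q -> b b: FIRST(b b) = {b}, so it goes in M[Q, t] for t ∈ {b}.

Q -> epsilon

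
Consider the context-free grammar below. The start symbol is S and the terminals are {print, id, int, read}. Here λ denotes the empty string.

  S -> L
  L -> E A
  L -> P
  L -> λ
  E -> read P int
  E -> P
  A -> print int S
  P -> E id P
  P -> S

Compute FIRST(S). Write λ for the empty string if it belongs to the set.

FIRST(A): from A->print int S we get {print}. So FIRST(A) = {print}.
FIRST(S): from S->L we get {λ, id, print, read}. So FIRST(S) = {λ, id, print, read}.
FIRST(L): from L->E A we get {id, print, read}; from L->P we get {λ, id, print, read}; from L->λ we get {λ}. So FIRST(L) = {λ, id, print, read}.
FIRST(E): from E->read P int we get {read}; from E->P we get {λ, id, print, read}. So FIRST(E) = {λ, id, print, read}.
FIRST(P): from P->E id P we get {id, print, read}; from P->S we get {λ, id, print, read}. So FIRST(P) = {λ, id, print, read}.

{λ, id, print, read}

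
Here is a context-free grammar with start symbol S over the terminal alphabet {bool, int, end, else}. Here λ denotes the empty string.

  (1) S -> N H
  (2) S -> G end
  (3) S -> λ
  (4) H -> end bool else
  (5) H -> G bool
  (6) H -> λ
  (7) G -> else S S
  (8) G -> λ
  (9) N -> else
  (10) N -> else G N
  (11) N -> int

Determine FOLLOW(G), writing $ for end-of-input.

{bool, else, end, int}

FIRST(G) = {λ, else}
FIRST(N) = {else, int}
FIRST(S) = {λ, else, end, int}  (via N H, G end)
FIRST(H) = {λ, bool, else, end}  (via G bool)
FOLLOW(S) includes $ since S is the start symbol.
FOLLOW(G): in S->G end, G is followed by end with FIRST {end}; in H->G bool, G is followed by bool with FIRST {bool}; in N->else G N, G is followed by N with FIRST {else, int}. Thus FOLLOW(G) = {bool, else, end, int}.
FOLLOW(S): in G->else S S (occurrence 1), S is followed by S with FIRST {λ, else, end, int}; in G->else S S (occurrence 1), the suffix after S is nullable, so FOLLOW(S) ⊇ FOLLOW(G) = {bool, else, end, int}; in G->else S S (occurrence 2), the suffix after S is empty, so FOLLOW(S) ⊇ FOLLOW(G) = {bool, else, end, int}. Thus FOLLOW(S) = {$, bool, else, end, int}.
FOLLOW(H): in S->N H, the suffix after H is empty, so FOLLOW(H) ⊇ FOLLOW(S) = {$, bool, else, end, int}. Thus FOLLOW(H) = {$, bool, else, end, int}.
FOLLOW(N): in S->N H, N is followed by H with FIRST {λ, bool, else, end}; in S->N H, the suffix after N is nullable, so FOLLOW(N) ⊇ FOLLOW(S) = {$, bool, else, end, int}; in N->else G N, the suffix after N is empty (adds nothing new). Thus FOLLOW(N) = {$, bool, else, end, int}.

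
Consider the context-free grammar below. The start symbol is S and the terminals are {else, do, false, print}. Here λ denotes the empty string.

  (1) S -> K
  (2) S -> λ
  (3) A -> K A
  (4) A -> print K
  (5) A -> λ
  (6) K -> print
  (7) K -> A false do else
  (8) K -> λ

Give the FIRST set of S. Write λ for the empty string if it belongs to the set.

{λ, false, print}

FIRST(S) = {λ, false, print}  (via K)
FIRST(A) = {λ, false, print}  (via K A)
FIRST(K) = {λ, false, print}  (via A false do else)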